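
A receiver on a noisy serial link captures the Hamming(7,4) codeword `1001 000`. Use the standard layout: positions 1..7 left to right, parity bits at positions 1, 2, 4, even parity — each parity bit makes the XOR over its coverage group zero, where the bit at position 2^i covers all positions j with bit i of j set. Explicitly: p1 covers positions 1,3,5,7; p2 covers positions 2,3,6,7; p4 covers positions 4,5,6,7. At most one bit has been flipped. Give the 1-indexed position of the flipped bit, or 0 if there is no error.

s1: b1⊕b3⊕b5⊕b7 = 1⊕0⊕0⊕0 = 1
s2: b2⊕b3⊕b6⊕b7 = 0⊕0⊕0⊕0 = 0
s4: b4⊕b5⊕b6⊕b7 = 1⊕0⊕0⊕0 = 1
Syndrome (s4...s1) = 101 → position 5.

5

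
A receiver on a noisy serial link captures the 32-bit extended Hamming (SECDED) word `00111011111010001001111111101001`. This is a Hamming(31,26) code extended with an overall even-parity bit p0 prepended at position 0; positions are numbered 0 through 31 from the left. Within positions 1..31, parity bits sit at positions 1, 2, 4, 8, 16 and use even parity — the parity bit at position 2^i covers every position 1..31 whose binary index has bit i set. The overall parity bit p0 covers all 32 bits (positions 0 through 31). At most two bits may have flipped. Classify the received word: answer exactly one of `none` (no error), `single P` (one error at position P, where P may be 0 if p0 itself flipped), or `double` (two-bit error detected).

s1: b1⊕b3⊕b5⊕b7⊕b9⊕b11⊕b13⊕b15⊕b17⊕b19⊕b21⊕b23⊕b25⊕b27⊕b29⊕b31 = 0⊕1⊕0⊕1⊕1⊕0⊕0⊕0⊕0⊕1⊕1⊕1⊕1⊕0⊕0⊕1 = 0
s2: b2⊕b3⊕b6⊕b7⊕b10⊕b11⊕b14⊕b15⊕b18⊕b19⊕b22⊕b23⊕b26⊕b27⊕b30⊕b31 = 1⊕1⊕1⊕1⊕1⊕0⊕0⊕0⊕0⊕1⊕1⊕1⊕1⊕0⊕0⊕1 = 0
s4: b4⊕b5⊕b6⊕b7⊕b12⊕b13⊕b14⊕b15⊕b20⊕b21⊕b22⊕b23⊕b28⊕b29⊕b30⊕b31 = 1⊕0⊕1⊕1⊕1⊕0⊕0⊕0⊕1⊕1⊕1⊕1⊕1⊕0⊕0⊕1 = 0
s8: b8⊕b9⊕b10⊕b11⊕b12⊕b13⊕b14⊕b15⊕b24⊕b25⊕b26⊕b27⊕b28⊕b29⊕b30⊕b31 = 1⊕1⊕1⊕0⊕1⊕0⊕0⊕0⊕1⊕1⊕1⊕0⊕1⊕0⊕0⊕1 = 1
s16: b16⊕b17⊕b18⊕b19⊕b20⊕b21⊕b22⊕b23⊕b24⊕b25⊕b26⊕b27⊕b28⊕b29⊕b30⊕b31 = 1⊕0⊕0⊕1⊕1⊕1⊕1⊕1⊕1⊕1⊕1⊕0⊕1⊕0⊕0⊕1 = 1
Syndrome (s16...s1) = 11000 → position 24.
Overall parity (XOR of all 32 bits, including p0): 0⊕0⊕1⊕1⊕1⊕0⊕1⊕1⊕1⊕1⊕1⊕0⊕1⊕0⊕0⊕0⊕1⊕0⊕0⊕1⊕1⊕1⊕1⊕1⊕1⊕1⊕1⊕0⊕1⊕0⊕0⊕1 = 0
Overall=0, syndrome position=24 → double-bit error detected (uncorrectable).

double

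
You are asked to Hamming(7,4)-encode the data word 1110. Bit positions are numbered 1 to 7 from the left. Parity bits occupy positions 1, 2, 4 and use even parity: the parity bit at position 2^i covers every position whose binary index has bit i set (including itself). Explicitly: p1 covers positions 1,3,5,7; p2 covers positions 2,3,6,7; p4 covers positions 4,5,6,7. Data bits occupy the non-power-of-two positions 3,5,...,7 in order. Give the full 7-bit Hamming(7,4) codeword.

Place data bits at non-power-of-two positions: b3=1, b5=1, b6=1, b7=0.
p1 = XOR of data positions {3,5,7} = 1⊕1⊕0 = 0
p2 = XOR of data positions {3,6,7} = 1⊕1⊕0 = 0
p4 = XOR of data positions {5,6,7} = 1⊕1⊕0 = 0
Codeword b1..b7 = 0010110

0010110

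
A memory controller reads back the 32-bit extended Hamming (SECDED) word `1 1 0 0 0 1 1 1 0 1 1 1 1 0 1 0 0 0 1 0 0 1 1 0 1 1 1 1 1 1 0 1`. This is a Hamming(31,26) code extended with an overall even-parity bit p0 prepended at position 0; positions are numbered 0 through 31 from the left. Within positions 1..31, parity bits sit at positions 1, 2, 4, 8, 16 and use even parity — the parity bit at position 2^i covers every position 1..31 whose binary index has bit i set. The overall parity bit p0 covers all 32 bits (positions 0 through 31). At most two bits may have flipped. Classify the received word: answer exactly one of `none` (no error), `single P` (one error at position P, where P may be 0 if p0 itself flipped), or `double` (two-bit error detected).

none

s1: b1⊕b3⊕b5⊕b7⊕b9⊕b11⊕b13⊕b15⊕b17⊕b19⊕b21⊕b23⊕b25⊕b27⊕b29⊕b31 = 1⊕0⊕1⊕1⊕1⊕1⊕0⊕0⊕0⊕0⊕1⊕0⊕1⊕1⊕1⊕1 = 0
s2: b2⊕b3⊕b6⊕b7⊕b10⊕b11⊕b14⊕b15⊕b18⊕b19⊕b22⊕b23⊕b26⊕b27⊕b30⊕b31 = 0⊕0⊕1⊕1⊕1⊕1⊕1⊕0⊕1⊕0⊕1⊕0⊕1⊕1⊕0⊕1 = 0
s4: b4⊕b5⊕b6⊕b7⊕b12⊕b13⊕b14⊕b15⊕b20⊕b21⊕b22⊕b23⊕b28⊕b29⊕b30⊕b31 = 0⊕1⊕1⊕1⊕1⊕0⊕1⊕0⊕0⊕1⊕1⊕0⊕1⊕1⊕0⊕1 = 0
s8: b8⊕b9⊕b10⊕b11⊕b12⊕b13⊕b14⊕b15⊕b24⊕b25⊕b26⊕b27⊕b28⊕b29⊕b30⊕b31 = 0⊕1⊕1⊕1⊕1⊕0⊕1⊕0⊕1⊕1⊕1⊕1⊕1⊕1⊕0⊕1 = 0
s16: b16⊕b17⊕b18⊕b19⊕b20⊕b21⊕b22⊕b23⊕b24⊕b25⊕b26⊕b27⊕b28⊕b29⊕b30⊕b31 = 0⊕0⊕1⊕0⊕0⊕1⊕1⊕0⊕1⊕1⊕1⊕1⊕1⊕1⊕0⊕1 = 0
Syndrome (s16...s1) = 00000 → position 0 (no error).
Overall parity (XOR of all 32 bits, including p0): 1⊕1⊕0⊕0⊕0⊕1⊕1⊕1⊕0⊕1⊕1⊕1⊕1⊕0⊕1⊕0⊕0⊕0⊕1⊕0⊕0⊕1⊕1⊕0⊕1⊕1⊕1⊕1⊕1⊕1⊕0⊕1 = 0
Overall=0, syndrome position=0 → no error.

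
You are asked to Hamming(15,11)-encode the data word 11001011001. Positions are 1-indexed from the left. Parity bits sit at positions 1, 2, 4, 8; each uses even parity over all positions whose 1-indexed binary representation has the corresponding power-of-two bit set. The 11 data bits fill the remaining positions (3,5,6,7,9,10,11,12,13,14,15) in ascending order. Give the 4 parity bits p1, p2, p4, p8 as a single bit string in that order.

1110

Place data bits at non-power-of-two positions: b3=1, b5=1, b6=0, b7=0, b9=1, b10=0, b11=1, b12=1, b13=0, b14=0, b15=1.
p1 = XOR of data positions {3,5,7,9,11,13,15} = 1⊕1⊕0⊕1⊕1⊕0⊕1 = 1
p2 = XOR of data positions {3,6,7,10,11,14,15} = 1⊕0⊕0⊕0⊕1⊕0⊕1 = 1
p4 = XOR of data positions {5,6,7,12,13,14,15} = 1⊕0⊕0⊕1⊕0⊕0⊕1 = 1
p8 = XOR of data positions {9,10,11,12,13,14,15} = 1⊕0⊕1⊕1⊕0⊕0⊕1 = 0
Parity bits p1,p2,p4,p8 = 1110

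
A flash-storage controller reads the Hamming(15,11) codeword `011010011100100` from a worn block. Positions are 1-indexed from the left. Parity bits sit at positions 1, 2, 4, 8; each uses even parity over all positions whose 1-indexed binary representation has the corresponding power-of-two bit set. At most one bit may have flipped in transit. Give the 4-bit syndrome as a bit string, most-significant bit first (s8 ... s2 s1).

s1: b1⊕b3⊕b5⊕b7⊕b9⊕b11⊕b13⊕b15 = 0⊕1⊕1⊕0⊕1⊕0⊕1⊕0 = 0
s2: b2⊕b3⊕b6⊕b7⊕b10⊕b11⊕b14⊕b15 = 1⊕1⊕0⊕0⊕1⊕0⊕0⊕0 = 1
s4: b4⊕b5⊕b6⊕b7⊕b12⊕b13⊕b14⊕b15 = 0⊕1⊕0⊕0⊕0⊕1⊕0⊕0 = 0
s8: b8⊕b9⊕b10⊕b11⊕b12⊕b13⊕b14⊕b15 = 1⊕1⊕1⊕0⊕0⊕1⊕0⊕0 = 0
Syndrome (s8...s1) = 0010 → position 2.

0010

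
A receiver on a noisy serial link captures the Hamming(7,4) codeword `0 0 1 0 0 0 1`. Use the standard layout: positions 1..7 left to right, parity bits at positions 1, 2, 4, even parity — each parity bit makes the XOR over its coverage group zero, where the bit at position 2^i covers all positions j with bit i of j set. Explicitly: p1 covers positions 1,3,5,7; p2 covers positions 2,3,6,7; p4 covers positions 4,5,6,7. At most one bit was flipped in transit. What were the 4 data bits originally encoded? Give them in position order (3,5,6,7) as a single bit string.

s1: b1⊕b3⊕b5⊕b7 = 0⊕1⊕0⊕1 = 0
s2: b2⊕b3⊕b6⊕b7 = 0⊕1⊕0⊕1 = 0
s4: b4⊕b5⊕b6⊕b7 = 0⊕0⊕0⊕1 = 1
Syndrome (s4...s1) = 100 → position 4.
Flip bit 4: corrected codeword = 0011001
Data bits at positions 3,5,6,7: 1001

1001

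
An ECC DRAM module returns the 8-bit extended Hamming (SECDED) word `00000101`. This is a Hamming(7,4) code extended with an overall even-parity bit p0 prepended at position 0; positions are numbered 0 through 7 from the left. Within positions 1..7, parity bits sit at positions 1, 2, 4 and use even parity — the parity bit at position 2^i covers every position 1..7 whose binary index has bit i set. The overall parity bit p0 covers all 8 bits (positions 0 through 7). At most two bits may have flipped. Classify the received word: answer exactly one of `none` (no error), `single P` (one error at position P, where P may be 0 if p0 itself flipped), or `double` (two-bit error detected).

s1: b1⊕b3⊕b5⊕b7 = 0⊕0⊕1⊕1 = 0
s2: b2⊕b3⊕b6⊕b7 = 0⊕0⊕0⊕1 = 1
s4: b4⊕b5⊕b6⊕b7 = 0⊕1⊕0⊕1 = 0
Syndrome (s4...s1) = 010 → position 2.
Overall parity (XOR of all 8 bits, including p0): 0⊕0⊕0⊕0⊕0⊕1⊕0⊕1 = 0
Overall=0, syndrome position=2 → double-bit error detected (uncorrectable).

double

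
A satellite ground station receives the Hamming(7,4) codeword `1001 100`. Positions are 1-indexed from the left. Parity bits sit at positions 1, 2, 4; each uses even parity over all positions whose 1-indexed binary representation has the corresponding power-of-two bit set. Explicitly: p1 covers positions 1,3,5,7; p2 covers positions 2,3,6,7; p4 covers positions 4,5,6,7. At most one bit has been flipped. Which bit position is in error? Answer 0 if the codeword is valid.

s1: b1⊕b3⊕b5⊕b7 = 1⊕0⊕1⊕0 = 0
s2: b2⊕b3⊕b6⊕b7 = 0⊕0⊕0⊕0 = 0
s4: b4⊕b5⊕b6⊕b7 = 1⊕1⊕0⊕0 = 0
Syndrome (s4...s1) = 000 → position 0 (no error).

0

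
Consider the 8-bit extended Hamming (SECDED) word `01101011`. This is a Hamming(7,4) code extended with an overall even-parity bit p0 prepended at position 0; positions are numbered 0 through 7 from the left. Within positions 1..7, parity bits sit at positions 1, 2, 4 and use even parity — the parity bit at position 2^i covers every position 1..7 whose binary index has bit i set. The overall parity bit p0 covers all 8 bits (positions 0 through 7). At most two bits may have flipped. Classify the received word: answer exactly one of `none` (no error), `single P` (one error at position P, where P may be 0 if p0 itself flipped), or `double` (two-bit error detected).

s1: b1⊕b3⊕b5⊕b7 = 1⊕0⊕0⊕1 = 0
s2: b2⊕b3⊕b6⊕b7 = 1⊕0⊕1⊕1 = 1
s4: b4⊕b5⊕b6⊕b7 = 1⊕0⊕1⊕1 = 1
Syndrome (s4...s1) = 110 → position 6.
Overall parity (XOR of all 8 bits, including p0): 0⊕1⊕1⊕0⊕1⊕0⊕1⊕1 = 1
Overall=1, syndrome position=6 → single-bit error at position 6.

single 6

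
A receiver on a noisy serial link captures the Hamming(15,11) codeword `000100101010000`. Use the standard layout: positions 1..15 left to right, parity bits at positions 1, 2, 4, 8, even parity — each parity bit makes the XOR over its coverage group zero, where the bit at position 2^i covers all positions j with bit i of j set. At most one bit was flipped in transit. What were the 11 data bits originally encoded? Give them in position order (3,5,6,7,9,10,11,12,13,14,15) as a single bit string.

00011010000

s1: b1⊕b3⊕b5⊕b7⊕b9⊕b11⊕b13⊕b15 = 0⊕0⊕0⊕1⊕1⊕1⊕0⊕0 = 1
s2: b2⊕b3⊕b6⊕b7⊕b10⊕b11⊕b14⊕b15 = 0⊕0⊕0⊕1⊕0⊕1⊕0⊕0 = 0
s4: b4⊕b5⊕b6⊕b7⊕b12⊕b13⊕b14⊕b15 = 1⊕0⊕0⊕1⊕0⊕0⊕0⊕0 = 0
s8: b8⊕b9⊕b10⊕b11⊕b12⊕b13⊕b14⊕b15 = 0⊕1⊕0⊕1⊕0⊕0⊕0⊕0 = 0
Syndrome (s8...s1) = 0001 → position 1.
Flip bit 1: corrected codeword = 100100101010000
Data bits at positions 3,5,6,7,9,10,11,12,13,14,15: 00011010000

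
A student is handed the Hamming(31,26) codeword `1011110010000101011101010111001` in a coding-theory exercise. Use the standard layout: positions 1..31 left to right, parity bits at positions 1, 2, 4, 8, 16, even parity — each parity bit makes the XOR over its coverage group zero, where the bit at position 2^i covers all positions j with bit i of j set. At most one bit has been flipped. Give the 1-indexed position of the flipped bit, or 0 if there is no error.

11

s1: b1⊕b3⊕b5⊕b7⊕b9⊕b11⊕b13⊕b15⊕b17⊕b19⊕b21⊕b23⊕b25⊕b27⊕b29⊕b31 = 1⊕1⊕1⊕0⊕1⊕0⊕0⊕0⊕0⊕1⊕0⊕0⊕0⊕1⊕0⊕1 = 1
s2: b2⊕b3⊕b6⊕b7⊕b10⊕b11⊕b14⊕b15⊕b18⊕b19⊕b22⊕b23⊕b26⊕b27⊕b30⊕b31 = 0⊕1⊕1⊕0⊕0⊕0⊕1⊕0⊕1⊕1⊕1⊕0⊕1⊕1⊕0⊕1 = 1
s4: b4⊕b5⊕b6⊕b7⊕b12⊕b13⊕b14⊕b15⊕b20⊕b21⊕b22⊕b23⊕b28⊕b29⊕b30⊕b31 = 1⊕1⊕1⊕0⊕0⊕0⊕1⊕0⊕1⊕0⊕1⊕0⊕1⊕0⊕0⊕1 = 0
s8: b8⊕b9⊕b10⊕b11⊕b12⊕b13⊕b14⊕b15⊕b24⊕b25⊕b26⊕b27⊕b28⊕b29⊕b30⊕b31 = 0⊕1⊕0⊕0⊕0⊕0⊕1⊕0⊕1⊕0⊕1⊕1⊕1⊕0⊕0⊕1 = 1
s16: b16⊕b17⊕b18⊕b19⊕b20⊕b21⊕b22⊕b23⊕b24⊕b25⊕b26⊕b27⊕b28⊕b29⊕b30⊕b31 = 1⊕0⊕1⊕1⊕1⊕0⊕1⊕0⊕1⊕0⊕1⊕1⊕1⊕0⊕0⊕1 = 0
Syndrome (s16...s1) = 01011 → position 11.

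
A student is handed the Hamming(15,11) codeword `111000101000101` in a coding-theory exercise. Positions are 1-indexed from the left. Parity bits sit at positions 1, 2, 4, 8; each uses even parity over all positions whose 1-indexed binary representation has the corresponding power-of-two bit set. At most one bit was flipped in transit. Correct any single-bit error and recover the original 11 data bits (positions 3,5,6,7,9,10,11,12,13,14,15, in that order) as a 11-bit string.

10011001101

s1: b1⊕b3⊕b5⊕b7⊕b9⊕b11⊕b13⊕b15 = 1⊕1⊕0⊕1⊕1⊕0⊕1⊕1 = 0
s2: b2⊕b3⊕b6⊕b7⊕b10⊕b11⊕b14⊕b15 = 1⊕1⊕0⊕1⊕0⊕0⊕0⊕1 = 0
s4: b4⊕b5⊕b6⊕b7⊕b12⊕b13⊕b14⊕b15 = 0⊕0⊕0⊕1⊕0⊕1⊕0⊕1 = 1
s8: b8⊕b9⊕b10⊕b11⊕b12⊕b13⊕b14⊕b15 = 0⊕1⊕0⊕0⊕0⊕1⊕0⊕1 = 1
Syndrome (s8...s1) = 1100 → position 12.
Flip bit 12: corrected codeword = 111000101001101
Data bits at positions 3,5,6,7,9,10,11,12,13,14,15: 10011001101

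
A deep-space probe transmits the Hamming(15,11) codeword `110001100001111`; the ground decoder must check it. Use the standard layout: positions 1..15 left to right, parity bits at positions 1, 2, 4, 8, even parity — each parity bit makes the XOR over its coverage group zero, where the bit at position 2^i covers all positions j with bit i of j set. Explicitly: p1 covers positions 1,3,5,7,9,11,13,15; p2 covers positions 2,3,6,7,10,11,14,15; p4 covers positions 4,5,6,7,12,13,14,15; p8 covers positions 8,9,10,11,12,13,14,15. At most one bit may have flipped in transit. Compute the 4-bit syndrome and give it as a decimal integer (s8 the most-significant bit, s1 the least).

s1: b1⊕b3⊕b5⊕b7⊕b9⊕b11⊕b13⊕b15 = 1⊕0⊕0⊕1⊕0⊕0⊕1⊕1 = 0
s2: b2⊕b3⊕b6⊕b7⊕b10⊕b11⊕b14⊕b15 = 1⊕0⊕1⊕1⊕0⊕0⊕1⊕1 = 1
s4: b4⊕b5⊕b6⊕b7⊕b12⊕b13⊕b14⊕b15 = 0⊕0⊕1⊕1⊕1⊕1⊕1⊕1 = 0
s8: b8⊕b9⊕b10⊕b11⊕b12⊕b13⊕b14⊕b15 = 0⊕0⊕0⊕0⊕1⊕1⊕1⊕1 = 0
Syndrome (s8...s1) = 0010 → position 2.

2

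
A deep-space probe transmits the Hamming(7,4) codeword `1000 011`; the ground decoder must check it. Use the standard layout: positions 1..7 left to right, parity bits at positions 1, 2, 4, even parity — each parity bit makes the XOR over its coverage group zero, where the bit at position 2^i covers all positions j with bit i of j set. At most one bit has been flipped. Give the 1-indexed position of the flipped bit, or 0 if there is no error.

s1: b1⊕b3⊕b5⊕b7 = 1⊕0⊕0⊕1 = 0
s2: b2⊕b3⊕b6⊕b7 = 0⊕0⊕1⊕1 = 0
s4: b4⊕b5⊕b6⊕b7 = 0⊕0⊕1⊕1 = 0
Syndrome (s4...s1) = 000 → position 0 (no error).

0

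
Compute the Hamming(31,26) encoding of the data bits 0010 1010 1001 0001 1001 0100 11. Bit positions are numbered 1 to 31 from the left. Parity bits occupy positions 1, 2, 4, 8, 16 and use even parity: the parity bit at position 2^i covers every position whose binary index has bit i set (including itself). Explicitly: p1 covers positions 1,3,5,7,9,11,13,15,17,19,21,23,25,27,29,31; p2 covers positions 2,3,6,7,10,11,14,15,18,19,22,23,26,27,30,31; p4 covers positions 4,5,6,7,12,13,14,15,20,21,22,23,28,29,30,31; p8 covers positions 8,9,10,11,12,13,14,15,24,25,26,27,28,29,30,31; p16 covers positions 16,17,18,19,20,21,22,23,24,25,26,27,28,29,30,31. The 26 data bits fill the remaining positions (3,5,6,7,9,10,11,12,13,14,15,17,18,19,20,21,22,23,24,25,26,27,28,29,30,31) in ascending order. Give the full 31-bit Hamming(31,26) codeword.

0000010110101001100011001010011

Place data bits at non-power-of-two positions: b3=0, b5=0, b6=1, b7=0, b9=1, b10=0, b11=1, b12=0, b13=1, b14=0, b15=0, b17=1, b18=0, b19=0, b20=0, b21=1, b22=1, b23=0, b24=0, b25=1, b26=0, b27=1, b28=0, b29=0, b30=1, b31=1.
p1 = XOR of data positions {3,5,7,9,11,13,15,17,19,21,23,25,27,29,31} = 0⊕0⊕0⊕1⊕1⊕1⊕0⊕1⊕0⊕1⊕0⊕1⊕1⊕0⊕1 = 0
p2 = XOR of data positions {3,6,7,10,11,14,15,18,19,22,23,26,27,30,31} = 0⊕1⊕0⊕0⊕1⊕0⊕0⊕0⊕0⊕1⊕0⊕0⊕1⊕1⊕1 = 0
p4 = XOR of data positions {5,6,7,12,13,14,15,20,21,22,23,28,29,30,31} = 0⊕1⊕0⊕0⊕1⊕0⊕0⊕0⊕1⊕1⊕0⊕0⊕0⊕1⊕1 = 0
p8 = XOR of data positions {9,10,11,12,13,14,15,24,25,26,27,28,29,30,31} = 1⊕0⊕1⊕0⊕1⊕0⊕0⊕0⊕1⊕0⊕1⊕0⊕0⊕1⊕1 = 1
p16 = XOR of data positions {17,18,19,20,21,22,23,24,25,26,27,28,29,30,31} = 1⊕0⊕0⊕0⊕1⊕1⊕0⊕0⊕1⊕0⊕1⊕0⊕0⊕1⊕1 = 1
Codeword b1..b31 = 0000010110101001100011001010011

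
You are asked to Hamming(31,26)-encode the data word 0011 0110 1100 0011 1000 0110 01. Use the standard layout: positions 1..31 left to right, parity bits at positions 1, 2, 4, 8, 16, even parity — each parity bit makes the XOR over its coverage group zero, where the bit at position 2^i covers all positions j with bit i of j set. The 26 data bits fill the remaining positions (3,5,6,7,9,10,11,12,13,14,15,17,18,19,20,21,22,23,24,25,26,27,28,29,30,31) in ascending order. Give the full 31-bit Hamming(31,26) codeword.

0001011101101100000111000011001

Place data bits at non-power-of-two positions: b3=0, b5=0, b6=1, b7=1, b9=0, b10=1, b11=1, b12=0, b13=1, b14=1, b15=0, b17=0, b18=0, b19=0, b20=1, b21=1, b22=1, b23=0, b24=0, b25=0, b26=0, b27=1, b28=1, b29=0, b30=0, b31=1.
p1 = XOR of data positions {3,5,7,9,11,13,15,17,19,21,23,25,27,29,31} = 0⊕0⊕1⊕0⊕1⊕1⊕0⊕0⊕0⊕1⊕0⊕0⊕1⊕0⊕1 = 0
p2 = XOR of data positions {3,6,7,10,11,14,15,18,19,22,23,26,27,30,31} = 0⊕1⊕1⊕1⊕1⊕1⊕0⊕0⊕0⊕1⊕0⊕0⊕1⊕0⊕1 = 0
p4 = XOR of data positions {5,6,7,12,13,14,15,20,21,22,23,28,29,30,31} = 0⊕1⊕1⊕0⊕1⊕1⊕0⊕1⊕1⊕1⊕0⊕1⊕0⊕0⊕1 = 1
p8 = XOR of data positions {9,10,11,12,13,14,15,24,25,26,27,28,29,30,31} = 0⊕1⊕1⊕0⊕1⊕1⊕0⊕0⊕0⊕0⊕1⊕1⊕0⊕0⊕1 = 1
p16 = XOR of data positions {17,18,19,20,21,22,23,24,25,26,27,28,29,30,31} = 0⊕0⊕0⊕1⊕1⊕1⊕0⊕0⊕0⊕0⊕1⊕1⊕0⊕0⊕1 = 0
Codeword b1..b31 = 0001011101101100000111000011001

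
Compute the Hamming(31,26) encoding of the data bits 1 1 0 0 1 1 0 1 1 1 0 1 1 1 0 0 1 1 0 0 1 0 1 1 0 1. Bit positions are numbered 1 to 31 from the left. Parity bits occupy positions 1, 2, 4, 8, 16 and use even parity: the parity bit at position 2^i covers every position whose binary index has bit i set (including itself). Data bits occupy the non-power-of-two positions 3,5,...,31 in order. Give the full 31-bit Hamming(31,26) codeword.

1111100111011101111001100101101

Place data bits at non-power-of-two positions: b3=1, b5=1, b6=0, b7=0, b9=1, b10=1, b11=0, b12=1, b13=1, b14=1, b15=0, b17=1, b18=1, b19=1, b20=0, b21=0, b22=1, b23=1, b24=0, b25=0, b26=1, b27=0, b28=1, b29=1, b30=0, b31=1.
p1 = XOR of data positions {3,5,7,9,11,13,15,17,19,21,23,25,27,29,31} = 1⊕1⊕0⊕1⊕0⊕1⊕0⊕1⊕1⊕0⊕1⊕0⊕0⊕1⊕1 = 1
p2 = XOR of data positions {3,6,7,10,11,14,15,18,19,22,23,26,27,30,31} = 1⊕0⊕0⊕1⊕0⊕1⊕0⊕1⊕1⊕1⊕1⊕1⊕0⊕0⊕1 = 1
p4 = XOR of data positions {5,6,7,12,13,14,15,20,21,22,23,28,29,30,31} = 1⊕0⊕0⊕1⊕1⊕1⊕0⊕0⊕0⊕1⊕1⊕1⊕1⊕0⊕1 = 1
p8 = XOR of data positions {9,10,11,12,13,14,15,24,25,26,27,28,29,30,31} = 1⊕1⊕0⊕1⊕1⊕1⊕0⊕0⊕0⊕1⊕0⊕1⊕1⊕0⊕1 = 1
p16 = XOR of data positions {17,18,19,20,21,22,23,24,25,26,27,28,29,30,31} = 1⊕1⊕1⊕0⊕0⊕1⊕1⊕0⊕0⊕1⊕0⊕1⊕1⊕0⊕1 = 1
Codeword b1..b31 = 1111100111011101111001100101101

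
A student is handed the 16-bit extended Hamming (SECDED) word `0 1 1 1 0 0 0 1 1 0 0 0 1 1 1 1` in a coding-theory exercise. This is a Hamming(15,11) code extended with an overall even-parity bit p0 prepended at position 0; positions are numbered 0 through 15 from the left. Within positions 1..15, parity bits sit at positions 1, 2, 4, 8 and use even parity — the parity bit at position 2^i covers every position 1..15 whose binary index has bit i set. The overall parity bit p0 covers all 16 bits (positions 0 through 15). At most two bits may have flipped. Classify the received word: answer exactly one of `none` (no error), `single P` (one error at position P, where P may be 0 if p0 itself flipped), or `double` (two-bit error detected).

single 15

s1: b1⊕b3⊕b5⊕b7⊕b9⊕b11⊕b13⊕b15 = 1⊕1⊕0⊕1⊕0⊕0⊕1⊕1 = 1
s2: b2⊕b3⊕b6⊕b7⊕b10⊕b11⊕b14⊕b15 = 1⊕1⊕0⊕1⊕0⊕0⊕1⊕1 = 1
s4: b4⊕b5⊕b6⊕b7⊕b12⊕b13⊕b14⊕b15 = 0⊕0⊕0⊕1⊕1⊕1⊕1⊕1 = 1
s8: b8⊕b9⊕b10⊕b11⊕b12⊕b13⊕b14⊕b15 = 1⊕0⊕0⊕0⊕1⊕1⊕1⊕1 = 1
Syndrome (s8...s1) = 1111 → position 15.
Overall parity (XOR of all 16 bits, including p0): 0⊕1⊕1⊕1⊕0⊕0⊕0⊕1⊕1⊕0⊕0⊕0⊕1⊕1⊕1⊕1 = 1
Overall=1, syndrome position=15 → single-bit error at position 15.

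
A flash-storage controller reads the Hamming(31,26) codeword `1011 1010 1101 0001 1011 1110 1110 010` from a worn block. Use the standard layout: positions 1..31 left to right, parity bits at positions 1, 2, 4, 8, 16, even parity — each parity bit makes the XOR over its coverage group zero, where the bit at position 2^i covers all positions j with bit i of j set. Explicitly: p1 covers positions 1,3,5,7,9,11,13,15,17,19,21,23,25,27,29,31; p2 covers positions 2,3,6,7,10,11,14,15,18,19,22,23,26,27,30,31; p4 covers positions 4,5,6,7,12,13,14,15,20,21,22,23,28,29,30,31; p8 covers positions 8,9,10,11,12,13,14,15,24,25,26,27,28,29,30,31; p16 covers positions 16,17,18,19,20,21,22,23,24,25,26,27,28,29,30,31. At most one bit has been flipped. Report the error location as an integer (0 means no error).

s1: b1⊕b3⊕b5⊕b7⊕b9⊕b11⊕b13⊕b15⊕b17⊕b19⊕b21⊕b23⊕b25⊕b27⊕b29⊕b31 = 1⊕1⊕1⊕1⊕1⊕0⊕0⊕0⊕1⊕1⊕1⊕1⊕1⊕1⊕0⊕0 = 1
s2: b2⊕b3⊕b6⊕b7⊕b10⊕b11⊕b14⊕b15⊕b18⊕b19⊕b22⊕b23⊕b26⊕b27⊕b30⊕b31 = 0⊕1⊕0⊕1⊕1⊕0⊕0⊕0⊕0⊕1⊕1⊕1⊕1⊕1⊕1⊕0 = 1
s4: b4⊕b5⊕b6⊕b7⊕b12⊕b13⊕b14⊕b15⊕b20⊕b21⊕b22⊕b23⊕b28⊕b29⊕b30⊕b31 = 1⊕1⊕0⊕1⊕1⊕0⊕0⊕0⊕1⊕1⊕1⊕1⊕0⊕0⊕1⊕0 = 1
s8: b8⊕b9⊕b10⊕b11⊕b12⊕b13⊕b14⊕b15⊕b24⊕b25⊕b26⊕b27⊕b28⊕b29⊕b30⊕b31 = 0⊕1⊕1⊕0⊕1⊕0⊕0⊕0⊕0⊕1⊕1⊕1⊕0⊕0⊕1⊕0 = 1
s16: b16⊕b17⊕b18⊕b19⊕b20⊕b21⊕b22⊕b23⊕b24⊕b25⊕b26⊕b27⊕b28⊕b29⊕b30⊕b31 = 1⊕1⊕0⊕1⊕1⊕1⊕1⊕1⊕0⊕1⊕1⊕1⊕0⊕0⊕1⊕0 = 1
Syndrome (s16...s1) = 11111 → position 31.

31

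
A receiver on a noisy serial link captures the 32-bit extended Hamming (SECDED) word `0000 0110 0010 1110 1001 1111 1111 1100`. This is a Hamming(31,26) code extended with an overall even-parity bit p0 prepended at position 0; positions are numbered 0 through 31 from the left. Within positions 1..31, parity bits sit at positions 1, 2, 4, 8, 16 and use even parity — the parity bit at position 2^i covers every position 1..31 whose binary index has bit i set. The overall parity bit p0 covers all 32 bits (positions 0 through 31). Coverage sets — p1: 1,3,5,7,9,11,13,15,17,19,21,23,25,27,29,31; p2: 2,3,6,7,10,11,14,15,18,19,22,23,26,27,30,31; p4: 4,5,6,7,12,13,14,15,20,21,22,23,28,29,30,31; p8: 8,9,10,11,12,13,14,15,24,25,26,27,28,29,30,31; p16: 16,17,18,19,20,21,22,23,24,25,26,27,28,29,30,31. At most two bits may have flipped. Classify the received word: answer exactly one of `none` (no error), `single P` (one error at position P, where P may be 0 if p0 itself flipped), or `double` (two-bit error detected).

s1: b1⊕b3⊕b5⊕b7⊕b9⊕b11⊕b13⊕b15⊕b17⊕b19⊕b21⊕b23⊕b25⊕b27⊕b29⊕b31 = 0⊕0⊕1⊕0⊕0⊕0⊕1⊕0⊕0⊕1⊕1⊕1⊕1⊕1⊕1⊕0 = 0
s2: b2⊕b3⊕b6⊕b7⊕b10⊕b11⊕b14⊕b15⊕b18⊕b19⊕b22⊕b23⊕b26⊕b27⊕b30⊕b31 = 0⊕0⊕1⊕0⊕1⊕0⊕1⊕0⊕0⊕1⊕1⊕1⊕1⊕1⊕0⊕0 = 0
s4: b4⊕b5⊕b6⊕b7⊕b12⊕b13⊕b14⊕b15⊕b20⊕b21⊕b22⊕b23⊕b28⊕b29⊕b30⊕b31 = 0⊕1⊕1⊕0⊕1⊕1⊕1⊕0⊕1⊕1⊕1⊕1⊕1⊕1⊕0⊕0 = 1
s8: b8⊕b9⊕b10⊕b11⊕b12⊕b13⊕b14⊕b15⊕b24⊕b25⊕b26⊕b27⊕b28⊕b29⊕b30⊕b31 = 0⊕0⊕1⊕0⊕1⊕1⊕1⊕0⊕1⊕1⊕1⊕1⊕1⊕1⊕0⊕0 = 0
s16: b16⊕b17⊕b18⊕b19⊕b20⊕b21⊕b22⊕b23⊕b24⊕b25⊕b26⊕b27⊕b28⊕b29⊕b30⊕b31 = 1⊕0⊕0⊕1⊕1⊕1⊕1⊕1⊕1⊕1⊕1⊕1⊕1⊕1⊕0⊕0 = 0
Syndrome (s16...s1) = 00100 → position 4.
Overall parity (XOR of all 32 bits, including p0): 0⊕0⊕0⊕0⊕0⊕1⊕1⊕0⊕0⊕0⊕1⊕0⊕1⊕1⊕1⊕0⊕1⊕0⊕0⊕1⊕1⊕1⊕1⊕1⊕1⊕1⊕1⊕1⊕1⊕1⊕0⊕0 = 0
Overall=0, syndrome position=4 → double-bit error detected (uncorrectable).

double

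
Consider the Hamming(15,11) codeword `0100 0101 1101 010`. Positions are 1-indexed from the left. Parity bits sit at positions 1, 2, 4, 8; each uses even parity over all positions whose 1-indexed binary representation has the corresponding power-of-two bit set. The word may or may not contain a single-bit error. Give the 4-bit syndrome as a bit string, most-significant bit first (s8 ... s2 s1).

s1: b1⊕b3⊕b5⊕b7⊕b9⊕b11⊕b13⊕b15 = 0⊕0⊕0⊕0⊕1⊕0⊕0⊕0 = 1
s2: b2⊕b3⊕b6⊕b7⊕b10⊕b11⊕b14⊕b15 = 1⊕0⊕1⊕0⊕1⊕0⊕1⊕0 = 0
s4: b4⊕b5⊕b6⊕b7⊕b12⊕b13⊕b14⊕b15 = 0⊕0⊕1⊕0⊕1⊕0⊕1⊕0 = 1
s8: b8⊕b9⊕b10⊕b11⊕b12⊕b13⊕b14⊕b15 = 1⊕1⊕1⊕0⊕1⊕0⊕1⊕0 = 1
Syndrome (s8...s1) = 1101 → position 13.

1101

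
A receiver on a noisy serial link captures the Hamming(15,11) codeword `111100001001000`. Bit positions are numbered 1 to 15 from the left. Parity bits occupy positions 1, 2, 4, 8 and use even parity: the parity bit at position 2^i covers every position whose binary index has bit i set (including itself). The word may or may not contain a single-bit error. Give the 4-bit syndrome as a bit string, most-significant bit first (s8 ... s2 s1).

s1: b1⊕b3⊕b5⊕b7⊕b9⊕b11⊕b13⊕b15 = 1⊕1⊕0⊕0⊕1⊕0⊕0⊕0 = 1
s2: b2⊕b3⊕b6⊕b7⊕b10⊕b11⊕b14⊕b15 = 1⊕1⊕0⊕0⊕0⊕0⊕0⊕0 = 0
s4: b4⊕b5⊕b6⊕b7⊕b12⊕b13⊕b14⊕b15 = 1⊕0⊕0⊕0⊕1⊕0⊕0⊕0 = 0
s8: b8⊕b9⊕b10⊕b11⊕b12⊕b13⊕b14⊕b15 = 0⊕1⊕0⊕0⊕1⊕0⊕0⊕0 = 0
Syndrome (s8...s1) = 0001 → position 1.

0001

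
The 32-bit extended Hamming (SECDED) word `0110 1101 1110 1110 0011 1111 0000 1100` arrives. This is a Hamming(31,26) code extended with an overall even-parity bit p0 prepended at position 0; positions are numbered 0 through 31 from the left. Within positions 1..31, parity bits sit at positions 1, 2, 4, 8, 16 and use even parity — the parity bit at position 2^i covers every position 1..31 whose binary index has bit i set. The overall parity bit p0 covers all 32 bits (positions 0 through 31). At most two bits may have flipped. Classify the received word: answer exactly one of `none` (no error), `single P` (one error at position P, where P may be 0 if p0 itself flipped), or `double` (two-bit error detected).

single 1

s1: b1⊕b3⊕b5⊕b7⊕b9⊕b11⊕b13⊕b15⊕b17⊕b19⊕b21⊕b23⊕b25⊕b27⊕b29⊕b31 = 1⊕0⊕1⊕1⊕1⊕0⊕1⊕0⊕0⊕1⊕1⊕1⊕0⊕0⊕1⊕0 = 1
s2: b2⊕b3⊕b6⊕b7⊕b10⊕b11⊕b14⊕b15⊕b18⊕b19⊕b22⊕b23⊕b26⊕b27⊕b30⊕b31 = 1⊕0⊕0⊕1⊕1⊕0⊕1⊕0⊕1⊕1⊕1⊕1⊕0⊕0⊕0⊕0 = 0
s4: b4⊕b5⊕b6⊕b7⊕b12⊕b13⊕b14⊕b15⊕b20⊕b21⊕b22⊕b23⊕b28⊕b29⊕b30⊕b31 = 1⊕1⊕0⊕1⊕1⊕1⊕1⊕0⊕1⊕1⊕1⊕1⊕1⊕1⊕0⊕0 = 0
s8: b8⊕b9⊕b10⊕b11⊕b12⊕b13⊕b14⊕b15⊕b24⊕b25⊕b26⊕b27⊕b28⊕b29⊕b30⊕b31 = 1⊕1⊕1⊕0⊕1⊕1⊕1⊕0⊕0⊕0⊕0⊕0⊕1⊕1⊕0⊕0 = 0
s16: b16⊕b17⊕b18⊕b19⊕b20⊕b21⊕b22⊕b23⊕b24⊕b25⊕b26⊕b27⊕b28⊕b29⊕b30⊕b31 = 0⊕0⊕1⊕1⊕1⊕1⊕1⊕1⊕0⊕0⊕0⊕0⊕1⊕1⊕0⊕0 = 0
Syndrome (s16...s1) = 00001 → position 1.
Overall parity (XOR of all 32 bits, including p0): 0⊕1⊕1⊕0⊕1⊕1⊕0⊕1⊕1⊕1⊕1⊕0⊕1⊕1⊕1⊕0⊕0⊕0⊕1⊕1⊕1⊕1⊕1⊕1⊕0⊕0⊕0⊕0⊕1⊕1⊕0⊕0 = 1
Overall=1, syndrome position=1 → single-bit error at position 1.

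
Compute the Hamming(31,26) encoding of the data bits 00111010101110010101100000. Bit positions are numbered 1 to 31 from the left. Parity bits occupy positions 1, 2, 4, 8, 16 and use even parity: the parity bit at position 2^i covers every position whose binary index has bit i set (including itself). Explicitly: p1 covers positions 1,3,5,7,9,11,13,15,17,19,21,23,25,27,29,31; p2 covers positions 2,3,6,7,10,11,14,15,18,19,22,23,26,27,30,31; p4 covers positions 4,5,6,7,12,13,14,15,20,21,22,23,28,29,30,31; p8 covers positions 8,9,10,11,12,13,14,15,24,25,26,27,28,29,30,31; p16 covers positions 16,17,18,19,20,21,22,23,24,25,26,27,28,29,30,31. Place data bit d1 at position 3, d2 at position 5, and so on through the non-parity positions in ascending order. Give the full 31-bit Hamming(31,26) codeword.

1100011010101010110010101100000

Place data bits at non-power-of-two positions: b3=0, b5=0, b6=1, b7=1, b9=1, b10=0, b11=1, b12=0, b13=1, b14=0, b15=1, b17=1, b18=1, b19=0, b20=0, b21=1, b22=0, b23=1, b24=0, b25=1, b26=1, b27=0, b28=0, b29=0, b30=0, b31=0.
p1 = XOR of data positions {3,5,7,9,11,13,15,17,19,21,23,25,27,29,31} = 0⊕0⊕1⊕1⊕1⊕1⊕1⊕1⊕0⊕1⊕1⊕1⊕0⊕0⊕0 = 1
p2 = XOR of data positions {3,6,7,10,11,14,15,18,19,22,23,26,27,30,31} = 0⊕1⊕1⊕0⊕1⊕0⊕1⊕1⊕0⊕0⊕1⊕1⊕0⊕0⊕0 = 1
p4 = XOR of data positions {5,6,7,12,13,14,15,20,21,22,23,28,29,30,31} = 0⊕1⊕1⊕0⊕1⊕0⊕1⊕0⊕1⊕0⊕1⊕0⊕0⊕0⊕0 = 0
p8 = XOR of data positions {9,10,11,12,13,14,15,24,25,26,27,28,29,30,31} = 1⊕0⊕1⊕0⊕1⊕0⊕1⊕0⊕1⊕1⊕0⊕0⊕0⊕0⊕0 = 0
p16 = XOR of data positions {17,18,19,20,21,22,23,24,25,26,27,28,29,30,31} = 1⊕1⊕0⊕0⊕1⊕0⊕1⊕0⊕1⊕1⊕0⊕0⊕0⊕0⊕0 = 0
Codeword b1..b31 = 1100011010101010110010101100000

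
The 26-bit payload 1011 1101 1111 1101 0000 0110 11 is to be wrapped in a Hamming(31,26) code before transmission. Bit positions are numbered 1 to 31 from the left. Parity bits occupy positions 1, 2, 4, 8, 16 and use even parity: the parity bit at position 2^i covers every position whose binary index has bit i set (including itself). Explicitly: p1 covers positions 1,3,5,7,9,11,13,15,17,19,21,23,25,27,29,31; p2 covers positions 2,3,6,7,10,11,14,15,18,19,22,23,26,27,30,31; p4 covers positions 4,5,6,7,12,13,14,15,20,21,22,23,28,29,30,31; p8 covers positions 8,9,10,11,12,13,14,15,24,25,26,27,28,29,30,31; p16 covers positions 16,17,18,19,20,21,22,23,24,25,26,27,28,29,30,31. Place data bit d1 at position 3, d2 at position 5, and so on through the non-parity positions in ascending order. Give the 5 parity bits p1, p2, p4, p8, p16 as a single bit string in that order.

01000

Place data bits at non-power-of-two positions: b3=1, b5=0, b6=1, b7=1, b9=1, b10=1, b11=0, b12=1, b13=1, b14=1, b15=1, b17=1, b18=1, b19=1, b20=0, b21=1, b22=0, b23=0, b24=0, b25=0, b26=0, b27=1, b28=1, b29=0, b30=1, b31=1.
p1 = XOR of data positions {3,5,7,9,11,13,15,17,19,21,23,25,27,29,31} = 1⊕0⊕1⊕1⊕0⊕1⊕1⊕1⊕1⊕1⊕0⊕0⊕1⊕0⊕1 = 0
p2 = XOR of data positions {3,6,7,10,11,14,15,18,19,22,23,26,27,30,31} = 1⊕1⊕1⊕1⊕0⊕1⊕1⊕1⊕1⊕0⊕0⊕0⊕1⊕1⊕1 = 1
p4 = XOR of data positions {5,6,7,12,13,14,15,20,21,22,23,28,29,30,31} = 0⊕1⊕1⊕1⊕1⊕1⊕1⊕0⊕1⊕0⊕0⊕1⊕0⊕1⊕1 = 0
p8 = XOR of data positions {9,10,11,12,13,14,15,24,25,26,27,28,29,30,31} = 1⊕1⊕0⊕1⊕1⊕1⊕1⊕0⊕0⊕0⊕1⊕1⊕0⊕1⊕1 = 0
p16 = XOR of data positions {17,18,19,20,21,22,23,24,25,26,27,28,29,30,31} = 1⊕1⊕1⊕0⊕1⊕0⊕0⊕0⊕0⊕0⊕1⊕1⊕0⊕1⊕1 = 0
Parity bits p1,p2,p4,p8,p16 = 01000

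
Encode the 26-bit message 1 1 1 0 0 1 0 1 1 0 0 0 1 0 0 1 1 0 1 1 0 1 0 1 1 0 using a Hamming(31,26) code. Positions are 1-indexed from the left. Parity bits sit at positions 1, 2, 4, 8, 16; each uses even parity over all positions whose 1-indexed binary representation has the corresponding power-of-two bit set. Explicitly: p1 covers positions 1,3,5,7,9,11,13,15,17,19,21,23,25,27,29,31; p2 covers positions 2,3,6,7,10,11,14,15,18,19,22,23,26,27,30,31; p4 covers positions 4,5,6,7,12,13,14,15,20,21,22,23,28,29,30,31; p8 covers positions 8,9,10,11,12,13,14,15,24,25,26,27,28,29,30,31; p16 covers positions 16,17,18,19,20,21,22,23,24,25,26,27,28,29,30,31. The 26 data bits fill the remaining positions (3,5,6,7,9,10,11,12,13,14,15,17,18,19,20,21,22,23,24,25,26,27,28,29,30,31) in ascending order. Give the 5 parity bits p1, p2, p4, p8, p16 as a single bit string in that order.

11000

Place data bits at non-power-of-two positions: b3=1, b5=1, b6=1, b7=0, b9=0, b10=1, b11=0, b12=1, b13=1, b14=0, b15=0, b17=0, b18=1, b19=0, b20=0, b21=1, b22=1, b23=0, b24=1, b25=1, b26=0, b27=1, b28=0, b29=1, b30=1, b31=0.
p1 = XOR of data positions {3,5,7,9,11,13,15,17,19,21,23,25,27,29,31} = 1⊕1⊕0⊕0⊕0⊕1⊕0⊕0⊕0⊕1⊕0⊕1⊕1⊕1⊕0 = 1
p2 = XOR of data positions {3,6,7,10,11,14,15,18,19,22,23,26,27,30,31} = 1⊕1⊕0⊕1⊕0⊕0⊕0⊕1⊕0⊕1⊕0⊕0⊕1⊕1⊕0 = 1
p4 = XOR of data positions {5,6,7,12,13,14,15,20,21,22,23,28,29,30,31} = 1⊕1⊕0⊕1⊕1⊕0⊕0⊕0⊕1⊕1⊕0⊕0⊕1⊕1⊕0 = 0
p8 = XOR of data positions {9,10,11,12,13,14,15,24,25,26,27,28,29,30,31} = 0⊕1⊕0⊕1⊕1⊕0⊕0⊕1⊕1⊕0⊕1⊕0⊕1⊕1⊕0 = 0
p16 = XOR of data positions {17,18,19,20,21,22,23,24,25,26,27,28,29,30,31} = 0⊕1⊕0⊕0⊕1⊕1⊕0⊕1⊕1⊕0⊕1⊕0⊕1⊕1⊕0 = 0
Parity bits p1,p2,p4,p8,p16 = 11000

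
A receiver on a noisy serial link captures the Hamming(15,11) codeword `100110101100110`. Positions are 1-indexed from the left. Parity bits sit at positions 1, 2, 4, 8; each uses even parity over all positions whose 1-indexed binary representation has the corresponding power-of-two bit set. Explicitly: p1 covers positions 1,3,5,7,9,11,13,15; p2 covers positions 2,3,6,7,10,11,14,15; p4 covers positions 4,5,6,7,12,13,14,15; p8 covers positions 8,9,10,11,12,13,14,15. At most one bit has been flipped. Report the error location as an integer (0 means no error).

s1: b1⊕b3⊕b5⊕b7⊕b9⊕b11⊕b13⊕b15 = 1⊕0⊕1⊕1⊕1⊕0⊕1⊕0 = 1
s2: b2⊕b3⊕b6⊕b7⊕b10⊕b11⊕b14⊕b15 = 0⊕0⊕0⊕1⊕1⊕0⊕1⊕0 = 1
s4: b4⊕b5⊕b6⊕b7⊕b12⊕b13⊕b14⊕b15 = 1⊕1⊕0⊕1⊕0⊕1⊕1⊕0 = 1
s8: b8⊕b9⊕b10⊕b11⊕b12⊕b13⊕b14⊕b15 = 0⊕1⊕1⊕0⊕0⊕1⊕1⊕0 = 0
Syndrome (s8...s1) = 0111 → position 7.

7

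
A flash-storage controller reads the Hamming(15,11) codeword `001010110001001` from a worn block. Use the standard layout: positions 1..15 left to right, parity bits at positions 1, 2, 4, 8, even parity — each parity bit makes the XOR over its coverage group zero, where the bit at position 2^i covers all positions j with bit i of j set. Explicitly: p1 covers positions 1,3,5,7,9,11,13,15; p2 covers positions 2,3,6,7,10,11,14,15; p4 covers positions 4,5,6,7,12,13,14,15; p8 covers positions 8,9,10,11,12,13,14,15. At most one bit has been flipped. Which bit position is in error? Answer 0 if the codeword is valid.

s1: b1⊕b3⊕b5⊕b7⊕b9⊕b11⊕b13⊕b15 = 0⊕1⊕1⊕1⊕0⊕0⊕0⊕1 = 0
s2: b2⊕b3⊕b6⊕b7⊕b10⊕b11⊕b14⊕b15 = 0⊕1⊕0⊕1⊕0⊕0⊕0⊕1 = 1
s4: b4⊕b5⊕b6⊕b7⊕b12⊕b13⊕b14⊕b15 = 0⊕1⊕0⊕1⊕1⊕0⊕0⊕1 = 0
s8: b8⊕b9⊕b10⊕b11⊕b12⊕b13⊕b14⊕b15 = 1⊕0⊕0⊕0⊕1⊕0⊕0⊕1 = 1
Syndrome (s8...s1) = 1010 → position 10.

10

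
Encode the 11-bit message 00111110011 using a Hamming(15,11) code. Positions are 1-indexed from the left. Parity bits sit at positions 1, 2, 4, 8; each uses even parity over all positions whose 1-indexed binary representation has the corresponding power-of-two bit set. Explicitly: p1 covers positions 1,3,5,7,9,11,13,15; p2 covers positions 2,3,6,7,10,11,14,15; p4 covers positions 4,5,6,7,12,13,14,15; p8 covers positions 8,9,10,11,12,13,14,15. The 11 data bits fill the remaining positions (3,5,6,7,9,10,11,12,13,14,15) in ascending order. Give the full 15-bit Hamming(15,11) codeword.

Place data bits at non-power-of-two positions: b3=0, b5=0, b6=1, b7=1, b9=1, b10=1, b11=1, b12=0, b13=0, b14=1, b15=1.
p1 = XOR of data positions {3,5,7,9,11,13,15} = 0⊕0⊕1⊕1⊕1⊕0⊕1 = 0
p2 = XOR of data positions {3,6,7,10,11,14,15} = 0⊕1⊕1⊕1⊕1⊕1⊕1 = 0
p4 = XOR of data positions {5,6,7,12,13,14,15} = 0⊕1⊕1⊕0⊕0⊕1⊕1 = 0
p8 = XOR of data positions {9,10,11,12,13,14,15} = 1⊕1⊕1⊕0⊕0⊕1⊕1 = 1
Codeword b1..b15 = 000001111110011

000001111110011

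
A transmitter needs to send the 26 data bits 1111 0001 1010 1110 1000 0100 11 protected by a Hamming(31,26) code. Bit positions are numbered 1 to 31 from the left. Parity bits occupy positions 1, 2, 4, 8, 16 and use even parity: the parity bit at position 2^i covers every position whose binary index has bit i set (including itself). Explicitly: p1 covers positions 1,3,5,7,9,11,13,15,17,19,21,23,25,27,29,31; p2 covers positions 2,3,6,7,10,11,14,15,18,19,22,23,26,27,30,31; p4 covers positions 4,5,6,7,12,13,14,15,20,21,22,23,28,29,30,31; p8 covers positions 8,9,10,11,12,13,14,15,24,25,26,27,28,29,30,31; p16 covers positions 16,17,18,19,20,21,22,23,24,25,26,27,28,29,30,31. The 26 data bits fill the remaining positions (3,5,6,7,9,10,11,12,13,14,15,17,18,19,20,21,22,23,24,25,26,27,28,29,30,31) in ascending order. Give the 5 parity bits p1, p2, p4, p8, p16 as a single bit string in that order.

00001

Place data bits at non-power-of-two positions: b3=1, b5=1, b6=1, b7=1, b9=0, b10=0, b11=0, b12=1, b13=1, b14=0, b15=1, b17=0, b18=1, b19=1, b20=1, b21=0, b22=1, b23=0, b24=0, b25=0, b26=0, b27=1, b28=0, b29=0, b30=1, b31=1.
p1 = XOR of data positions {3,5,7,9,11,13,15,17,19,21,23,25,27,29,31} = 1⊕1⊕1⊕0⊕0⊕1⊕1⊕0⊕1⊕0⊕0⊕0⊕1⊕0⊕1 = 0
p2 = XOR of data positions {3,6,7,10,11,14,15,18,19,22,23,26,27,30,31} = 1⊕1⊕1⊕0⊕0⊕0⊕1⊕1⊕1⊕1⊕0⊕0⊕1⊕1⊕1 = 0
p4 = XOR of data positions {5,6,7,12,13,14,15,20,21,22,23,28,29,30,31} = 1⊕1⊕1⊕1⊕1⊕0⊕1⊕1⊕0⊕1⊕0⊕0⊕0⊕1⊕1 = 0
p8 = XOR of data positions {9,10,11,12,13,14,15,24,25,26,27,28,29,30,31} = 0⊕0⊕0⊕1⊕1⊕0⊕1⊕0⊕0⊕0⊕1⊕0⊕0⊕1⊕1 = 0
p16 = XOR of data positions {17,18,19,20,21,22,23,24,25,26,27,28,29,30,31} = 0⊕1⊕1⊕1⊕0⊕1⊕0⊕0⊕0⊕0⊕1⊕0⊕0⊕1⊕1 = 1
Parity bits p1,p2,p4,p8,p16 = 00001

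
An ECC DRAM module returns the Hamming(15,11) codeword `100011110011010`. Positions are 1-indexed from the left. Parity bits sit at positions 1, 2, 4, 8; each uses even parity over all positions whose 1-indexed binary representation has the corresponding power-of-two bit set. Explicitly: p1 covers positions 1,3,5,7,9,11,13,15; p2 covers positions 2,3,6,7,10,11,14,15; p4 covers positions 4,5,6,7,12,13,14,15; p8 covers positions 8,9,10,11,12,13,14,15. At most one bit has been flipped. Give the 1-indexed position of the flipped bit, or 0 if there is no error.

s1: b1⊕b3⊕b5⊕b7⊕b9⊕b11⊕b13⊕b15 = 1⊕0⊕1⊕1⊕0⊕1⊕0⊕0 = 0
s2: b2⊕b3⊕b6⊕b7⊕b10⊕b11⊕b14⊕b15 = 0⊕0⊕1⊕1⊕0⊕1⊕1⊕0 = 0
s4: b4⊕b5⊕b6⊕b7⊕b12⊕b13⊕b14⊕b15 = 0⊕1⊕1⊕1⊕1⊕0⊕1⊕0 = 1
s8: b8⊕b9⊕b10⊕b11⊕b12⊕b13⊕b14⊕b15 = 1⊕0⊕0⊕1⊕1⊕0⊕1⊕0 = 0
Syndrome (s8...s1) = 0100 → position 4.

4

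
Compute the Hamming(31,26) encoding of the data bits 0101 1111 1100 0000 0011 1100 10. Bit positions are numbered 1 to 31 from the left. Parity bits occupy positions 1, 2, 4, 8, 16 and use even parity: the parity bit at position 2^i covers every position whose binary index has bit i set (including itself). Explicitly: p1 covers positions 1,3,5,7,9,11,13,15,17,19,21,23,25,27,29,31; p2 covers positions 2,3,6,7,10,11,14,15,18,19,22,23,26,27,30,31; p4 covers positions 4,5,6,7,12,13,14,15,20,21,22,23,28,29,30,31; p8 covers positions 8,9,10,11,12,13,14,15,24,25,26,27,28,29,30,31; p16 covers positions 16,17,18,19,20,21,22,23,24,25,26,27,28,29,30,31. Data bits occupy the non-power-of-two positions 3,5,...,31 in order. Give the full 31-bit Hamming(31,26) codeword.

1100101111111101000000011110010

Place data bits at non-power-of-two positions: b3=0, b5=1, b6=0, b7=1, b9=1, b10=1, b11=1, b12=1, b13=1, b14=1, b15=0, b17=0, b18=0, b19=0, b20=0, b21=0, b22=0, b23=0, b24=1, b25=1, b26=1, b27=1, b28=0, b29=0, b30=1, b31=0.
p1 = XOR of data positions {3,5,7,9,11,13,15,17,19,21,23,25,27,29,31} = 0⊕1⊕1⊕1⊕1⊕1⊕0⊕0⊕0⊕0⊕0⊕1⊕1⊕0⊕0 = 1
p2 = XOR of data positions {3,6,7,10,11,14,15,18,19,22,23,26,27,30,31} = 0⊕0⊕1⊕1⊕1⊕1⊕0⊕0⊕0⊕0⊕0⊕1⊕1⊕1⊕0 = 1
p4 = XOR of data positions {5,6,7,12,13,14,15,20,21,22,23,28,29,30,31} = 1⊕0⊕1⊕1⊕1⊕1⊕0⊕0⊕0⊕0⊕0⊕0⊕0⊕1⊕0 = 0
p8 = XOR of data positions {9,10,11,12,13,14,15,24,25,26,27,28,29,30,31} = 1⊕1⊕1⊕1⊕1⊕1⊕0⊕1⊕1⊕1⊕1⊕0⊕0⊕1⊕0 = 1
p16 = XOR of data positions {17,18,19,20,21,22,23,24,25,26,27,28,29,30,31} = 0⊕0⊕0⊕0⊕0⊕0⊕0⊕1⊕1⊕1⊕1⊕0⊕0⊕1⊕0 = 1
Codeword b1..b31 = 1100101111111101000000011110010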